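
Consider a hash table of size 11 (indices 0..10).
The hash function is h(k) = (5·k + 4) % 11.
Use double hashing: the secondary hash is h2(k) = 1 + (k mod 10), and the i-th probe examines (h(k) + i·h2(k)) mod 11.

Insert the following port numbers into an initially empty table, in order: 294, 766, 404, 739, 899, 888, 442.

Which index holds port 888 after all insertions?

9

294: h=0 -> slot 0
766: h=6 -> slot 6
404: h=0, h2=5, probe 0,5 -> slot 5
739: h=3 -> slot 3
899: h=0, h2=10, probe 0,10 -> slot 10
888: h=0, h2=9, probe 0,9 -> slot 9
442: h=3, h2=3, probe 3,6,9,1 -> slot 1
Table: [294, 442, ∅, 739, ∅, 404, 766, ∅, ∅, 888, 899]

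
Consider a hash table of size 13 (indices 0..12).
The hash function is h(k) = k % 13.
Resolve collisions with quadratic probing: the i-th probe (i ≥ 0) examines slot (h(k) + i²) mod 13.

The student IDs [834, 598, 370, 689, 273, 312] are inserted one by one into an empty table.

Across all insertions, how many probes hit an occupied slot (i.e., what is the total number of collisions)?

6

834: h=2 → slot 2
598: h=0 → slot 0
370: h=6 → slot 6
689: h=0, probe 0,1 → slot 1
273: h=0, probe 0,1,4 → slot 4
312: h=0, probe 0,1,4,9 → slot 9
Table: [598, 689, 834, _, 273, _, 370, _, _, 312, _, _, _]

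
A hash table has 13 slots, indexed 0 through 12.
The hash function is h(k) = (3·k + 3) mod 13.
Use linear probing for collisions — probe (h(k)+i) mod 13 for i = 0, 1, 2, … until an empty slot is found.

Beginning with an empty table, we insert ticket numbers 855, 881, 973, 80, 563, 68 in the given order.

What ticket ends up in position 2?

855: h=7 → slot 7
881: h=7, probe 7,8 → slot 8
973: h=10 → slot 10
80: h=9 → slot 9
563: h=2 → slot 2
68: h=12 → slot 12
Table: [_, _, 563, _, _, _, _, 855, 881, 80, 973, _, 68]

563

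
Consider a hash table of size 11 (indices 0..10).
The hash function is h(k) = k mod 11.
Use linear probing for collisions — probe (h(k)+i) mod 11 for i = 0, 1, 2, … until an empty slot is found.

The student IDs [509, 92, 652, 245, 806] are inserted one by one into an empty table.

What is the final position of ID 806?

Insert 509: h=3, slot 3 empty -> index 3.
Insert 92: h=4, slot 4 empty -> index 4.
Insert 652: h=3, slots 3,4 occupied -> index 5.
Insert 245: h=3, slots 3,4,5 occupied -> index 6.
Insert 806: h=3, slots 3,4,5,6 occupied -> index 7.
Table: [-, -, -, 509, 92, 652, 245, 806, -, -, -]

7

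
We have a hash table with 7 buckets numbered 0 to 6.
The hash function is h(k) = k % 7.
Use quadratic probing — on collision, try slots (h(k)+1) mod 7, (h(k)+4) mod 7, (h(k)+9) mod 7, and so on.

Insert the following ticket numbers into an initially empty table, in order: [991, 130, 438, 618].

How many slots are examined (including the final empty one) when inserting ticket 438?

3

991: h=4 → slot 4
130: h=4, probe 4,5 → slot 5
438: h=4, probe 4,5,1 → slot 1
618: h=2 → slot 2
Table: [—, 438, 618, —, 991, 130, —]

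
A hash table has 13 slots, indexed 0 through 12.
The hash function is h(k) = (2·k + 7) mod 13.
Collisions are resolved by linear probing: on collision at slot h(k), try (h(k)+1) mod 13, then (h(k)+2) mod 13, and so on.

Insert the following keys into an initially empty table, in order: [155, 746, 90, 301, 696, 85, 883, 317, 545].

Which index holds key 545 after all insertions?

155: h=5 -> slot 5
746: h=4 -> slot 4
90: h=5, probe 5,6 -> slot 6
301: h=11 -> slot 11
696: h=8 -> slot 8
85: h=8, probe 8,9 -> slot 9
883: h=5, probe 5,6,7 -> slot 7
317: h=4, probe 4,5,6,7,8,9,10 -> slot 10
545: h=5, probe 5,6,7,8,9,10,11,12 -> slot 12
Table: [-, -, -, -, 746, 155, 90, 883, 696, 85, 317, 301, 545]

12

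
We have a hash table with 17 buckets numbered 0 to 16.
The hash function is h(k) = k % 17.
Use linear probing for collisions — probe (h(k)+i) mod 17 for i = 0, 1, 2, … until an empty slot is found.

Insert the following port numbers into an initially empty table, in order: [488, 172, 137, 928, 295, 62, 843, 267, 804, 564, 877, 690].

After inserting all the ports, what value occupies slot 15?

Insert 488: h=12, slot 12 empty => index 12.
Insert 172: h=2, slot 2 empty => index 2.
Insert 137: h=1, slot 1 empty => index 1.
Insert 928: h=10, slot 10 empty => index 10.
Insert 295: h=6, slot 6 empty => index 6.
Insert 62: h=11, slot 11 empty => index 11.
Insert 843: h=10, slots 10,11,12 occupied => index 13.
Insert 267: h=12, slots 12,13 occupied => index 14.
Insert 804: h=5, slot 5 empty => index 5.
Insert 564: h=3, slot 3 empty => index 3.
Insert 877: h=10, slots 10,11,12,13,14 occupied => index 15.
Insert 690: h=10, slots 10,11,12,13,14,15 occupied => index 16.
Table: [—, 137, 172, 564, —, 804, 295, —, —, —, 928, 62, 488, 843, 267, 877, 690]

877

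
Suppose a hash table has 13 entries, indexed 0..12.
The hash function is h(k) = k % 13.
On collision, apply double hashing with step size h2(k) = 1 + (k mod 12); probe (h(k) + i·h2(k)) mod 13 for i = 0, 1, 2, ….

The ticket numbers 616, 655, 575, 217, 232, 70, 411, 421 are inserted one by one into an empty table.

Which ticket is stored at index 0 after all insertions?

655

Insert 616: h=5, slot 5 empty → index 5.
Insert 655: h=5, h2=8, slot 5 occupied → index 0.
Insert 575: h=3, slot 3 empty → index 3.
Insert 217: h=9, slot 9 empty → index 9.
Insert 232: h=11, slot 11 empty → index 11.
Insert 70: h=5, h2=11, slots 5,3 occupied → index 1.
Insert 411: h=8, slot 8 empty → index 8.
Insert 421: h=5, h2=2, slot 5 occupied → index 7.
Table: [655, 70, —, 575, —, 616, —, 421, 411, 217, —, 232, —]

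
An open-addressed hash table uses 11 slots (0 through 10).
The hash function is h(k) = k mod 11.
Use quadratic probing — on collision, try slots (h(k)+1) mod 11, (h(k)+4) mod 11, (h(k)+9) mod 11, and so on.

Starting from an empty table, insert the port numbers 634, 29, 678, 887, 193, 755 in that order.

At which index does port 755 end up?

634 hashes to 7; slot 7 is free => place at 7.
29 hashes to 7; 7 taken => place at 8.
678 hashes to 7; 7,8 taken => place at 0.
887 hashes to 7; 7,8,0 taken => place at 5.
193 hashes to 6; slot 6 is free => place at 6.
755 hashes to 7; 7,8,0,5 taken => place at 1.
Table: [678, 755, -, -, -, 887, 193, 634, 29, -, -]

1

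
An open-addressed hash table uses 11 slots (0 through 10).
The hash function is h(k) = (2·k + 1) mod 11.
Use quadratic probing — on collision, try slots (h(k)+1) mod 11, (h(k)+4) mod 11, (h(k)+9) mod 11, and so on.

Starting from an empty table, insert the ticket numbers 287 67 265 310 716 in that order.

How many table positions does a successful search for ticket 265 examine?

3

287: h=3 -> slot 3
67: h=3, probe 3,4 -> slot 4
265: h=3, probe 3,4,7 -> slot 7
310: h=5 -> slot 5
716: h=3, probe 3,4,7,1 -> slot 1
Table: [., 716, ., 287, 67, 310, ., 265, ., ., .]
Lookup 265: h=3, probe 3,4,7 → found at 7.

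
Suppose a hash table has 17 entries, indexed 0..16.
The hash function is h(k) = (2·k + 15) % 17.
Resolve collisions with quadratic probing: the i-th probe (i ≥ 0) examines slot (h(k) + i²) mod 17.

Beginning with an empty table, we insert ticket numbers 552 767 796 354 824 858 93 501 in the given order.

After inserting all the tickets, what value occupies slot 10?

354

552: h=14 => slot 14
767: h=2 => slot 2
796: h=9 => slot 9
354: h=9, probe 9,10 => slot 10
824: h=14, probe 14,15 => slot 15
858: h=14, probe 14,15,1 => slot 1
93: h=14, probe 14,15,1,6 => slot 6
501: h=14, probe 14,15,1,6,13 => slot 13
Table: [—, 858, 767, —, —, —, 93, —, —, 796, 354, —, —, 501, 552, 824, —]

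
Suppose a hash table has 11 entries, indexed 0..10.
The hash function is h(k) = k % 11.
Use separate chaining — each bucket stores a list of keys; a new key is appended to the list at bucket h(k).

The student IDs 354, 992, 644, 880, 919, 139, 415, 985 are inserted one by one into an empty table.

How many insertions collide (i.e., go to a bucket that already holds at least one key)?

354 → bucket 2
992 → bucket 2 (collision)
644 → bucket 6
880 → bucket 0
919 → bucket 6 (collision)
139 → bucket 7
415 → bucket 8
985 → bucket 6 (collision)
Final buckets:
0: 880
1: —
2: 354 -> 992
3: —
4: —
5: —
6: 644 -> 919 -> 985
7: 139
8: 415
9: —
10: —

3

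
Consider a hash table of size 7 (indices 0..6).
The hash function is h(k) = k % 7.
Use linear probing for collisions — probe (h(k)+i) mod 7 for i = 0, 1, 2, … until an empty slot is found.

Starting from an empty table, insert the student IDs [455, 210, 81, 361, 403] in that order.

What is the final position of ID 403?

6

Insert 455: h=0, slot 0 empty -> index 0.
Insert 210: h=0, slot 0 occupied -> index 1.
Insert 81: h=4, slot 4 empty -> index 4.
Insert 361: h=4, slot 4 occupied -> index 5.
Insert 403: h=4, slots 4,5 occupied -> index 6.
Table: [455, 210, ∅, ∅, 81, 361, 403]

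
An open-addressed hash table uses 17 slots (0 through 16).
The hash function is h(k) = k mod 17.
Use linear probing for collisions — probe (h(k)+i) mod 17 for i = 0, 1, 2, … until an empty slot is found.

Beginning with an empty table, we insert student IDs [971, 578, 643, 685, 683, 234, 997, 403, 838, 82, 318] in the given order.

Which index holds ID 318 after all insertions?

16

Insert 971: h=2, slot 2 empty → index 2.
Insert 578: h=0, slot 0 empty → index 0.
Insert 643: h=14, slot 14 empty → index 14.
Insert 685: h=5, slot 5 empty → index 5.
Insert 683: h=3, slot 3 empty → index 3.
Insert 234: h=13, slot 13 empty → index 13.
Insert 997: h=11, slot 11 empty → index 11.
Insert 403: h=12, slot 12 empty → index 12.
Insert 838: h=5, slot 5 occupied → index 6.
Insert 82: h=14, slot 14 occupied → index 15.
Insert 318: h=12, slots 12,13,14,15 occupied → index 16.
Table: [578, -, 971, 683, -, 685, 838, -, -, -, -, 997, 403, 234, 643, 82, 318]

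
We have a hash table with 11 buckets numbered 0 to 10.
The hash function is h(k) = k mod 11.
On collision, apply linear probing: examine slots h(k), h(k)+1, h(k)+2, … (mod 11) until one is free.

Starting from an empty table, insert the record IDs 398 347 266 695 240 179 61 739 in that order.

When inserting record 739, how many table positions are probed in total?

Insert 398: h=2, slot 2 empty → index 2.
Insert 347: h=6, slot 6 empty → index 6.
Insert 266: h=2, slot 2 occupied → index 3.
Insert 695: h=2, slots 2,3 occupied → index 4.
Insert 240: h=9, slot 9 empty → index 9.
Insert 179: h=3, slots 3,4 occupied → index 5.
Insert 61: h=6, slot 6 occupied → index 7.
Insert 739: h=2, slots 2,3,4,5,6,7 occupied → index 8.
Table: [∅, ∅, 398, 266, 695, 179, 347, 61, 739, 240, ∅]

7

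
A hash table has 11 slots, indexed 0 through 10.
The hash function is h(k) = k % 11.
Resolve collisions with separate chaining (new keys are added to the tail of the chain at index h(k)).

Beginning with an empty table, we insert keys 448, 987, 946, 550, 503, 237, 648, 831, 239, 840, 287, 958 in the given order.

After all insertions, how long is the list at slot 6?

448 -> bucket 8
987 -> bucket 8 (collision)
946 -> bucket 0
550 -> bucket 0 (collision)
503 -> bucket 8 (collision)
237 -> bucket 6
648 -> bucket 10
831 -> bucket 6 (collision)
239 -> bucket 8 (collision)
840 -> bucket 4
287 -> bucket 1
958 -> bucket 1 (collision)
Final buckets:
0: 946 -> 550
1: 287 -> 958
2: —
3: —
4: 840
5: —
6: 237 -> 831
7: —
8: 448 -> 987 -> 503 -> 239
9: —
10: 648

2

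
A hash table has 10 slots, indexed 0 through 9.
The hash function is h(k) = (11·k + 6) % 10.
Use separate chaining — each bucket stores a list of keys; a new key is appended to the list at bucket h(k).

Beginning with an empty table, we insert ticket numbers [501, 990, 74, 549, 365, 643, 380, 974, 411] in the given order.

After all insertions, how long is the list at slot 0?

Insert 501: h=7, bucket 7 empty → new chain.
Insert 990: h=6, bucket 6 empty → new chain.
Insert 74: h=0, bucket 0 empty → new chain.
Insert 549: h=5, bucket 5 empty → new chain.
Insert 365: h=1, bucket 1 empty → new chain.
Insert 643: h=9, bucket 9 empty → new chain.
Insert 380: h=6, bucket 6 nonempty → append to chain.
Insert 974: h=0, bucket 0 nonempty → append to chain.
Insert 411: h=7, bucket 7 nonempty → append to chain.
Final buckets:
0: 74 -> 974
1: 365
2: -
3: -
4: -
5: 549
6: 990 -> 380
7: 501 -> 411
8: -
9: 643

2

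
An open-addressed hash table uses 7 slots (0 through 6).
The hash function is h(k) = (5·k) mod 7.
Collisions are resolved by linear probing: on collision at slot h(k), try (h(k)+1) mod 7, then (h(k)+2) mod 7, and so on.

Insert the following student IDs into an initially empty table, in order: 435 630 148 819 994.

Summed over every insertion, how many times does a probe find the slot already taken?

4

435 hashes to 5; slot 5 is free => place at 5.
630 hashes to 0; slot 0 is free => place at 0.
148 hashes to 5; 5 taken => place at 6.
819 hashes to 0; 0 taken => place at 1.
994 hashes to 0; 0,1 taken => place at 2.
Table: [630, 819, 994, ., ., 435, 148]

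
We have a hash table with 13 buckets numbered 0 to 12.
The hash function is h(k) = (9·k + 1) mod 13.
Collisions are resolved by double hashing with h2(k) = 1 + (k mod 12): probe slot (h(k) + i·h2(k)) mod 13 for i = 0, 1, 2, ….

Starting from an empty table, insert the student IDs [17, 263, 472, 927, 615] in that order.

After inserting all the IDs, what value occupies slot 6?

Insert 17: h=11, slot 11 empty → index 11.
Insert 263: h=2, slot 2 empty → index 2.
Insert 472: h=11, h2=5, slot 11 occupied → index 3.
Insert 927: h=11, h2=4, slots 11,2 occupied → index 6.
Insert 615: h=11, h2=4, slots 11,2,6 occupied → index 10.
Table: [∅, ∅, 263, 472, ∅, ∅, 927, ∅, ∅, ∅, 615, 17, ∅]

927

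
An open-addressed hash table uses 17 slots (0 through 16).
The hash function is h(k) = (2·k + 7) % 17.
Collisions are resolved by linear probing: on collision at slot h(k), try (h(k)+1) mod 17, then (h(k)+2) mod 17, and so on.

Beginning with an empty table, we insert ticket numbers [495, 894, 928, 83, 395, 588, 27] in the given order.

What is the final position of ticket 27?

14

495 hashes to 11; slot 11 is free → place at 11.
894 hashes to 10; slot 10 is free → place at 10.
928 hashes to 10; 10,11 taken → place at 12.
83 hashes to 3; slot 3 is free → place at 3.
395 hashes to 15; slot 15 is free → place at 15.
588 hashes to 10; 10,11,12 taken → place at 13.
27 hashes to 10; 10,11,12,13 taken → place at 14.
Table: [_, _, _, 83, _, _, _, _, _, _, 894, 495, 928, 588, 27, 395, _]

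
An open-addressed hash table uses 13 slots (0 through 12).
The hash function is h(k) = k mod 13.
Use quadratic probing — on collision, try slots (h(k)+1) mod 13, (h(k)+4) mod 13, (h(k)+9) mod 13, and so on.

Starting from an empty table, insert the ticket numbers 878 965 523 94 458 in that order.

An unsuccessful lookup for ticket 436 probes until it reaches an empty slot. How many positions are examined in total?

2

878 hashes to 7; slot 7 is free => place at 7.
965 hashes to 3; slot 3 is free => place at 3.
523 hashes to 3; 3 taken => place at 4.
94 hashes to 3; 3,4,7 taken => place at 12.
458 hashes to 3; 3,4,7,12 taken => place at 6.
Table: [_, _, _, 965, 523, _, 458, 878, _, _, _, _, 94]
Lookup 436: h=7, probe 7,8 → slot 8 empty, not found.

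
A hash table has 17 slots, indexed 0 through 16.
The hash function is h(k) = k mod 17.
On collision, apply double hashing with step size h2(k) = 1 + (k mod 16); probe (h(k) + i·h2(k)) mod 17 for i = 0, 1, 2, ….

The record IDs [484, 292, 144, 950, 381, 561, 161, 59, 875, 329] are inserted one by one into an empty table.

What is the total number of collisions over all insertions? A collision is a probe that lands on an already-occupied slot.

484 hashes to 8; slot 8 is free => place at 8.
292 hashes to 3; slot 3 is free => place at 3.
144 hashes to 8, h2=1; 8 taken => place at 9.
950 hashes to 15; slot 15 is free => place at 15.
381 hashes to 7; slot 7 is free => place at 7.
561 hashes to 0; slot 0 is free => place at 0.
161 hashes to 8, h2=2; 8 taken => place at 10.
59 hashes to 8, h2=12; 8,3,15,10 taken => place at 5.
875 hashes to 8, h2=12; 8,3,15,10,5,0 taken => place at 12.
329 hashes to 6; slot 6 is free => place at 6.
Table: [561, ., ., 292, ., 59, 329, 381, 484, 144, 161, ., 875, ., ., 950, .]

12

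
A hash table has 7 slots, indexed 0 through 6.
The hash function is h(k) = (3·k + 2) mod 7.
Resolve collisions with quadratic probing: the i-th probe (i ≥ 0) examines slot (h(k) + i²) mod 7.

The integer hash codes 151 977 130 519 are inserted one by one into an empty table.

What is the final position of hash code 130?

4

151: h=0 -> slot 0
977: h=0, probe 0,1 -> slot 1
130: h=0, probe 0,1,4 -> slot 4
519: h=5 -> slot 5
Table: [151, 977, -, -, 130, 519, -]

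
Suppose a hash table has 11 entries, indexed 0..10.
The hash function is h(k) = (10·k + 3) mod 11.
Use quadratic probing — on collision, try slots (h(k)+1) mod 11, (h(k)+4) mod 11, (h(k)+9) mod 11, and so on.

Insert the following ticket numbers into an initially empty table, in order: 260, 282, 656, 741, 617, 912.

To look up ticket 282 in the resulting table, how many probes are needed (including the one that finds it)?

260: h=7 → slot 7
282: h=7, probe 7,8 → slot 8
656: h=7, probe 7,8,0 → slot 0
741: h=10 → slot 10
617: h=2 → slot 2
912: h=4 → slot 4
Table: [656, -, 617, -, 912, -, -, 260, 282, -, 741]
Lookup 282: h=7, probe 7,8 → found at 8.

2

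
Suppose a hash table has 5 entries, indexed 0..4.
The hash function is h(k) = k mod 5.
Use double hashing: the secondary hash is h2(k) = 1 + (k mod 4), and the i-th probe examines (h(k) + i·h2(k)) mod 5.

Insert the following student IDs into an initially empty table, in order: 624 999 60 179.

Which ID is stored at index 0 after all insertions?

Insert 624: h=4, slot 4 empty => index 4.
Insert 999: h=4, h2=4, slot 4 occupied => index 3.
Insert 60: h=0, slot 0 empty => index 0.
Insert 179: h=4, h2=4, slots 4,3 occupied => index 2.
Table: [60, ., 179, 999, 624]

60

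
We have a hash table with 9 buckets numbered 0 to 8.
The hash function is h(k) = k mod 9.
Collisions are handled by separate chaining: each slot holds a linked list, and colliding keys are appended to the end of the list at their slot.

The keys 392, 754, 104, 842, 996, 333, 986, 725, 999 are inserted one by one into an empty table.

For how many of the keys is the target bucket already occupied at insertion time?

392 → bucket 5
754 → bucket 7
104 → bucket 5 (collision)
842 → bucket 5 (collision)
996 → bucket 6
333 → bucket 0
986 → bucket 5 (collision)
725 → bucket 5 (collision)
999 → bucket 0 (collision)
Final buckets:
0: 333 -> 999
1: -
2: -
3: -
4: -
5: 392 -> 104 -> 842 -> 986 -> 725
6: 996
7: 754
8: -

5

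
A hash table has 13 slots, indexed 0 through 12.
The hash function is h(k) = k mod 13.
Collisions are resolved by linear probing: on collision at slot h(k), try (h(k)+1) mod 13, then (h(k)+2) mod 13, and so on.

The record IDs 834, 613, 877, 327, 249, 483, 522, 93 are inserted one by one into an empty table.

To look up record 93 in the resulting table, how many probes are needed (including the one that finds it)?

834: h=2 → slot 2
613: h=2, probe 2,3 → slot 3
877: h=6 → slot 6
327: h=2, probe 2,3,4 → slot 4
249: h=2, probe 2,3,4,5 → slot 5
483: h=2, probe 2,3,4,5,6,7 → slot 7
522: h=2, probe 2,3,4,5,6,7,8 → slot 8
93: h=2, probe 2,3,4,5,6,7,8,9 → slot 9
Table: [∅, ∅, 834, 613, 327, 249, 877, 483, 522, 93, ∅, ∅, ∅]
Lookup 93: h=2, probe 2,3,4,5,6,7,8,9 → found at 9.

8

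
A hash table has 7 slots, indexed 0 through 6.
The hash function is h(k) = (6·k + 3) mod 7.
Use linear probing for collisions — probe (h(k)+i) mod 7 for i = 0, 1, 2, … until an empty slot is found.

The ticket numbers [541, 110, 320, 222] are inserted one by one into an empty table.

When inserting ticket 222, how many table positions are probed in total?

3

541: h=1 => slot 1
110: h=5 => slot 5
320: h=5, probe 5,6 => slot 6
222: h=5, probe 5,6,0 => slot 0
Table: [222, 541, ∅, ∅, ∅, 110, 320]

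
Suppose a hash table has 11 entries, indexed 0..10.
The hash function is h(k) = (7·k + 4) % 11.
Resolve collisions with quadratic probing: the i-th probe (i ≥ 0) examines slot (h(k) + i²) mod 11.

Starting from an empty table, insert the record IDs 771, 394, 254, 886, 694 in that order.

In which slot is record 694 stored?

Insert 771: h=0, slot 0 empty -> index 0.
Insert 394: h=1, slot 1 empty -> index 1.
Insert 254: h=0, slots 0,1 occupied -> index 4.
Insert 886: h=2, slot 2 empty -> index 2.
Insert 694: h=0, slots 0,1,4 occupied -> index 9.
Table: [771, 394, 886, ∅, 254, ∅, ∅, ∅, ∅, 694, ∅]

9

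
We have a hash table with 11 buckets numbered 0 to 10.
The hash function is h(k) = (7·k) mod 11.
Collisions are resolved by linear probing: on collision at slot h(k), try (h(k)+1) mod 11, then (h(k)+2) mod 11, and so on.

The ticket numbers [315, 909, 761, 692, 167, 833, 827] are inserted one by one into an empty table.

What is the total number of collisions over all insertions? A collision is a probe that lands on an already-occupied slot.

315 hashes to 5; slot 5 is free => place at 5.
909 hashes to 5; 5 taken => place at 6.
761 hashes to 3; slot 3 is free => place at 3.
692 hashes to 4; slot 4 is free => place at 4.
167 hashes to 3; 3,4,5,6 taken => place at 7.
833 hashes to 1; slot 1 is free => place at 1.
827 hashes to 3; 3,4,5,6,7 taken => place at 8.
Table: [., 833, ., 761, 692, 315, 909, 167, 827, ., .]

10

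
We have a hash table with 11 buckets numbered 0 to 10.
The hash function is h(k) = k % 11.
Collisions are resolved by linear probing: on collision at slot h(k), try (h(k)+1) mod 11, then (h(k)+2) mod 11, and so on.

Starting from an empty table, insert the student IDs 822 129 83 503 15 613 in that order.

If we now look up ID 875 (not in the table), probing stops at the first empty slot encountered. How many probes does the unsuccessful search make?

Insert 822: h=8, slot 8 empty -> index 8.
Insert 129: h=8, slot 8 occupied -> index 9.
Insert 83: h=6, slot 6 empty -> index 6.
Insert 503: h=8, slots 8,9 occupied -> index 10.
Insert 15: h=4, slot 4 empty -> index 4.
Insert 613: h=8, slots 8,9,10 occupied -> index 0.
Table: [613, -, -, -, 15, -, 83, -, 822, 129, 503]
Lookup 875: h=6, probe 6,7 → slot 7 empty, not found.

2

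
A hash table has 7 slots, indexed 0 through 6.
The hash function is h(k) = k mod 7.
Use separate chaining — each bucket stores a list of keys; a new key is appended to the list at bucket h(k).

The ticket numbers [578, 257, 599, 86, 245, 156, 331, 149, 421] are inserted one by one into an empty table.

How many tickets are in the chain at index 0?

1

578 → bucket 4
257 → bucket 5
599 → bucket 4 (collision)
86 → bucket 2
245 → bucket 0
156 → bucket 2 (collision)
331 → bucket 2 (collision)
149 → bucket 2 (collision)
421 → bucket 1
Final buckets:
0: 245
1: 421
2: 86 -> 156 -> 331 -> 149
3: —
4: 578 -> 599
5: 257
6: —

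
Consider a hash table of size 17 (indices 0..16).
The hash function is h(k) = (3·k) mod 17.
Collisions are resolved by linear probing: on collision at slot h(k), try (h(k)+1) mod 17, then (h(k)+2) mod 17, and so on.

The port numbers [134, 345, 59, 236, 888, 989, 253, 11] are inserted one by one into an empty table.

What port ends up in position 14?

253

Insert 134: h=11, slot 11 empty → index 11.
Insert 345: h=15, slot 15 empty → index 15.
Insert 59: h=7, slot 7 empty → index 7.
Insert 236: h=11, slot 11 occupied → index 12.
Insert 888: h=12, slot 12 occupied → index 13.
Insert 989: h=9, slot 9 empty → index 9.
Insert 253: h=11, slots 11,12,13 occupied → index 14.
Insert 11: h=16, slot 16 empty → index 16.
Table: [_, _, _, _, _, _, _, 59, _, 989, _, 134, 236, 888, 253, 345, 11]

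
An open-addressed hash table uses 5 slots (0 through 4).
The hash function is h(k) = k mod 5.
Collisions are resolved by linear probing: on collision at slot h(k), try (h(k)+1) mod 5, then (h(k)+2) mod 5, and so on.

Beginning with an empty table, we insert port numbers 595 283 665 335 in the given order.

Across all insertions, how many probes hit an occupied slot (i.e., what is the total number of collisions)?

595 hashes to 0; slot 0 is free → place at 0.
283 hashes to 3; slot 3 is free → place at 3.
665 hashes to 0; 0 taken → place at 1.
335 hashes to 0; 0,1 taken → place at 2.
Table: [595, 665, 335, 283, _]

3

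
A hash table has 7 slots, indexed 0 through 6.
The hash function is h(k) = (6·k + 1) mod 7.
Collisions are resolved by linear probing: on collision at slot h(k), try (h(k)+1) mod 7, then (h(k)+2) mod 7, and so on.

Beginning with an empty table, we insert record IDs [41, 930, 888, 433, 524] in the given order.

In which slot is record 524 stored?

Insert 41: h=2, slot 2 empty => index 2.
Insert 930: h=2, slot 2 occupied => index 3.
Insert 888: h=2, slots 2,3 occupied => index 4.
Insert 433: h=2, slots 2,3,4 occupied => index 5.
Insert 524: h=2, slots 2,3,4,5 occupied => index 6.
Table: [∅, ∅, 41, 930, 888, 433, 524]

6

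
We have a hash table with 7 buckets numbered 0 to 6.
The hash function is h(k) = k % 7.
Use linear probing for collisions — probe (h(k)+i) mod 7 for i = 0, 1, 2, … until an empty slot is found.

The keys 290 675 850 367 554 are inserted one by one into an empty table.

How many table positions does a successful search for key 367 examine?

4

Insert 290: h=3, slot 3 empty -> index 3.
Insert 675: h=3, slot 3 occupied -> index 4.
Insert 850: h=3, slots 3,4 occupied -> index 5.
Insert 367: h=3, slots 3,4,5 occupied -> index 6.
Insert 554: h=1, slot 1 empty -> index 1.
Table: [-, 554, -, 290, 675, 850, 367]
Lookup 367: h=3, probe 3,4,5,6 → found at 6.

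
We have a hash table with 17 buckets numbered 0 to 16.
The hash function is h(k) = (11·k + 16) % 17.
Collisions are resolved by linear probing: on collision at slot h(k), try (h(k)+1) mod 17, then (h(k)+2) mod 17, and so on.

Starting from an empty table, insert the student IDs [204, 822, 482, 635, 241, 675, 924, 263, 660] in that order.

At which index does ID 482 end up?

15

204 hashes to 16; slot 16 is free -> place at 16.
822 hashes to 14; slot 14 is free -> place at 14.
482 hashes to 14; 14 taken -> place at 15.
635 hashes to 14; 14,15,16 taken -> place at 0.
241 hashes to 15; 15,16,0 taken -> place at 1.
675 hashes to 12; slot 12 is free -> place at 12.
924 hashes to 14; 14,15,16,0,1 taken -> place at 2.
263 hashes to 2; 2 taken -> place at 3.
660 hashes to 0; 0,1,2,3 taken -> place at 4.
Table: [635, 241, 924, 263, 660, _, _, _, _, _, _, _, 675, _, 822, 482, 204]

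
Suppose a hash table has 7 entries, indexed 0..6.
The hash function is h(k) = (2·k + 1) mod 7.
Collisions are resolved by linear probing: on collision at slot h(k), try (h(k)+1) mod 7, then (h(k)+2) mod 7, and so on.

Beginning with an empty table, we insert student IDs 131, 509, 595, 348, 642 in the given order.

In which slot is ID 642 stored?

0

131: h=4 => slot 4
509: h=4, probe 4,5 => slot 5
595: h=1 => slot 1
348: h=4, probe 4,5,6 => slot 6
642: h=4, probe 4,5,6,0 => slot 0
Table: [642, 595, _, _, 131, 509, 348]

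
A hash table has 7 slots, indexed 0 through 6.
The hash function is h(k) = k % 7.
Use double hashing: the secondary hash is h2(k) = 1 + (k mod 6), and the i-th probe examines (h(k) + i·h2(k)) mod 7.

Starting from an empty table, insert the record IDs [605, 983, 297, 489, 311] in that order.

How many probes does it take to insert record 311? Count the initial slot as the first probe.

3

Insert 605: h=3, slot 3 empty → index 3.
Insert 983: h=3, h2=6, slot 3 occupied → index 2.
Insert 297: h=3, h2=4, slot 3 occupied → index 0.
Insert 489: h=6, slot 6 empty → index 6.
Insert 311: h=3, h2=6, slots 3,2 occupied → index 1.
Table: [297, 311, 983, 605, ∅, ∅, 489]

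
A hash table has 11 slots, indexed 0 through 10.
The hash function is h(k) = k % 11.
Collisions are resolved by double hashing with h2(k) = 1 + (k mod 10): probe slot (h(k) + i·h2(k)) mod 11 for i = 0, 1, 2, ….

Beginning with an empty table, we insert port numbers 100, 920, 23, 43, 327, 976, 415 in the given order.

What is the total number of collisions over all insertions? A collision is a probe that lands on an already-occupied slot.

3

Insert 100: h=1, slot 1 empty → index 1.
Insert 920: h=7, slot 7 empty → index 7.
Insert 23: h=1, h2=4, slot 1 occupied → index 5.
Insert 43: h=10, slot 10 empty → index 10.
Insert 327: h=8, slot 8 empty → index 8.
Insert 976: h=8, h2=7, slot 8 occupied → index 4.
Insert 415: h=8, h2=6, slot 8 occupied → index 3.
Table: [—, 100, —, 415, 976, 23, —, 920, 327, —, 43]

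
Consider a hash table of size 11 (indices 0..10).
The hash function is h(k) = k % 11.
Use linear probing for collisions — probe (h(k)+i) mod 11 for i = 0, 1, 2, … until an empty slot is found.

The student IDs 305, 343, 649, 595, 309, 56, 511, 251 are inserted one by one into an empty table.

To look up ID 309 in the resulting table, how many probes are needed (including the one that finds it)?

3

Insert 305: h=8, slot 8 empty => index 8.
Insert 343: h=2, slot 2 empty => index 2.
Insert 649: h=0, slot 0 empty => index 0.
Insert 595: h=1, slot 1 empty => index 1.
Insert 309: h=1, slots 1,2 occupied => index 3.
Insert 56: h=1, slots 1,2,3 occupied => index 4.
Insert 511: h=5, slot 5 empty => index 5.
Insert 251: h=9, slot 9 empty => index 9.
Table: [649, 595, 343, 309, 56, 511, —, —, 305, 251, —]
Lookup 309: h=1, probe 1,2,3 → found at 3.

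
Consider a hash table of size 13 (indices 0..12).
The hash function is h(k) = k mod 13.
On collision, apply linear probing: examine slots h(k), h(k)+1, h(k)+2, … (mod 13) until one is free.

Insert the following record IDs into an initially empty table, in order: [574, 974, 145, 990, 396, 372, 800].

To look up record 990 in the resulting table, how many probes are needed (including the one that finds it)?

Insert 574: h=2, slot 2 empty → index 2.
Insert 974: h=12, slot 12 empty → index 12.
Insert 145: h=2, slot 2 occupied → index 3.
Insert 990: h=2, slots 2,3 occupied → index 4.
Insert 396: h=6, slot 6 empty → index 6.
Insert 372: h=8, slot 8 empty → index 8.
Insert 800: h=7, slot 7 empty → index 7.
Table: [., ., 574, 145, 990, ., 396, 800, 372, ., ., ., 974]
Lookup 990: h=2, probe 2,3,4 → found at 4.

3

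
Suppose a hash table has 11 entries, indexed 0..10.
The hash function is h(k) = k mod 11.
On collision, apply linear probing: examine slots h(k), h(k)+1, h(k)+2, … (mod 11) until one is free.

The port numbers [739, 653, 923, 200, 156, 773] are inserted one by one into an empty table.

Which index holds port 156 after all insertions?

739: h=2 => slot 2
653: h=4 => slot 4
923: h=10 => slot 10
200: h=2, probe 2,3 => slot 3
156: h=2, probe 2,3,4,5 => slot 5
773: h=3, probe 3,4,5,6 => slot 6
Table: [_, _, 739, 200, 653, 156, 773, _, _, _, 923]

5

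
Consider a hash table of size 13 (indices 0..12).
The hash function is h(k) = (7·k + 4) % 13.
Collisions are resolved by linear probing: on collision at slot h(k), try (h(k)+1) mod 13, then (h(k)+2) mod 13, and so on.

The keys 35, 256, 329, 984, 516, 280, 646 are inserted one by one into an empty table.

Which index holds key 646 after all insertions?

35 hashes to 2; slot 2 is free → place at 2.
256 hashes to 2; 2 taken → place at 3.
329 hashes to 6; slot 6 is free → place at 6.
984 hashes to 2; 2,3 taken → place at 4.
516 hashes to 2; 2,3,4 taken → place at 5.
280 hashes to 1; slot 1 is free → place at 1.
646 hashes to 2; 2,3,4,5,6 taken → place at 7.
Table: [-, 280, 35, 256, 984, 516, 329, 646, -, -, -, -, -]

7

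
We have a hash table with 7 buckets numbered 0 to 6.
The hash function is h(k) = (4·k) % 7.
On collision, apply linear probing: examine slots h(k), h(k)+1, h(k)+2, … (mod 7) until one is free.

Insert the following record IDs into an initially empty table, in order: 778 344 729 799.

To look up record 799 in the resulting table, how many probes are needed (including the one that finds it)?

4

Insert 778: h=4, slot 4 empty → index 4.
Insert 344: h=4, slot 4 occupied → index 5.
Insert 729: h=4, slots 4,5 occupied → index 6.
Insert 799: h=4, slots 4,5,6 occupied → index 0.
Table: [799, _, _, _, 778, 344, 729]
Lookup 799: h=4, probe 4,5,6,0 → found at 0.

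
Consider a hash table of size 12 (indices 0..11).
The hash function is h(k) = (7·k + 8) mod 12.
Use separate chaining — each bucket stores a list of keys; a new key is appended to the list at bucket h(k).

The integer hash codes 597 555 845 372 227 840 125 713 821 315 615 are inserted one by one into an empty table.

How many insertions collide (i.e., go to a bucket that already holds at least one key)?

Insert 597: h=11, bucket 11 empty -> new chain.
Insert 555: h=5, bucket 5 empty -> new chain.
Insert 845: h=7, bucket 7 empty -> new chain.
Insert 372: h=8, bucket 8 empty -> new chain.
Insert 227: h=1, bucket 1 empty -> new chain.
Insert 840: h=8, bucket 8 nonempty -> append to chain.
Insert 125: h=7, bucket 7 nonempty -> append to chain.
Insert 713: h=7, bucket 7 nonempty -> append to chain.
Insert 821: h=7, bucket 7 nonempty -> append to chain.
Insert 315: h=5, bucket 5 nonempty -> append to chain.
Insert 615: h=5, bucket 5 nonempty -> append to chain.
Final buckets:
0: .
1: 227
2: .
3: .
4: .
5: 555 -> 315 -> 615
6: .
7: 845 -> 125 -> 713 -> 821
8: 372 -> 840
9: .
10: .
11: 597

6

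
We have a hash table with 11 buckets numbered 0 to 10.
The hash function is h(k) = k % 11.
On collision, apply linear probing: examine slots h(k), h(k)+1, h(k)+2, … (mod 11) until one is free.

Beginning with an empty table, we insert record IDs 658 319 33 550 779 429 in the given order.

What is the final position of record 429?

3

658 hashes to 9; slot 9 is free => place at 9.
319 hashes to 0; slot 0 is free => place at 0.
33 hashes to 0; 0 taken => place at 1.
550 hashes to 0; 0,1 taken => place at 2.
779 hashes to 9; 9 taken => place at 10.
429 hashes to 0; 0,1,2 taken => place at 3.
Table: [319, 33, 550, 429, _, _, _, _, _, 658, 779]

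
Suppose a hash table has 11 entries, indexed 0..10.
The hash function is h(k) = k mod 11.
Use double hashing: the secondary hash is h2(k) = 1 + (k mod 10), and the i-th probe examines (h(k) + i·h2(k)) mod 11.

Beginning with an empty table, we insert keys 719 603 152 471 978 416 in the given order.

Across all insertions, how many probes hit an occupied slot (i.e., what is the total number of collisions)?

719: h=4 => slot 4
603: h=9 => slot 9
152: h=9, h2=3, probe 9,1 => slot 1
471: h=9, h2=2, probe 9,0 => slot 0
978: h=10 => slot 10
416: h=9, h2=7, probe 9,5 => slot 5
Table: [471, 152, —, —, 719, 416, —, —, —, 603, 978]

3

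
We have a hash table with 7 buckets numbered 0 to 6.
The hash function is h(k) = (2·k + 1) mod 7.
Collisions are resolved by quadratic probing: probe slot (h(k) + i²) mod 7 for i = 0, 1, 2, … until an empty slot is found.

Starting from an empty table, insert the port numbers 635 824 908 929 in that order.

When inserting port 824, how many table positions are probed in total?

2

635 hashes to 4; slot 4 is free → place at 4.
824 hashes to 4; 4 taken → place at 5.
908 hashes to 4; 4,5 taken → place at 1.
929 hashes to 4; 4,5,1 taken → place at 6.
Table: [_, 908, _, _, 635, 824, 929]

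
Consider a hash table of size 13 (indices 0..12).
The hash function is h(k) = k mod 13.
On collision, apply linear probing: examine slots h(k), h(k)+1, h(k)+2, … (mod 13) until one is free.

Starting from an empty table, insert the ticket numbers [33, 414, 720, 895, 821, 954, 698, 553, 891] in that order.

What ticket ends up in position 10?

Insert 33: h=7, slot 7 empty => index 7.
Insert 414: h=11, slot 11 empty => index 11.
Insert 720: h=5, slot 5 empty => index 5.
Insert 895: h=11, slot 11 occupied => index 12.
Insert 821: h=2, slot 2 empty => index 2.
Insert 954: h=5, slot 5 occupied => index 6.
Insert 698: h=9, slot 9 empty => index 9.
Insert 553: h=7, slot 7 occupied => index 8.
Insert 891: h=7, slots 7,8,9 occupied => index 10.
Table: [∅, ∅, 821, ∅, ∅, 720, 954, 33, 553, 698, 891, 414, 895]

891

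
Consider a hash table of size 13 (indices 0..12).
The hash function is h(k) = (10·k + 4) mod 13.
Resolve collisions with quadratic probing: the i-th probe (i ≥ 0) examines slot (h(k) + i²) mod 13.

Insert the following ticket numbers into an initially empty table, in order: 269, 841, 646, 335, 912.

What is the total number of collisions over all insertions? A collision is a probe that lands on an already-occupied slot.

3

Insert 269: h=3, slot 3 empty => index 3.
Insert 841: h=3, slot 3 occupied => index 4.
Insert 646: h=3, slots 3,4 occupied => index 7.
Insert 335: h=0, slot 0 empty => index 0.
Insert 912: h=11, slot 11 empty => index 11.
Table: [335, _, _, 269, 841, _, _, 646, _, _, _, 912, _]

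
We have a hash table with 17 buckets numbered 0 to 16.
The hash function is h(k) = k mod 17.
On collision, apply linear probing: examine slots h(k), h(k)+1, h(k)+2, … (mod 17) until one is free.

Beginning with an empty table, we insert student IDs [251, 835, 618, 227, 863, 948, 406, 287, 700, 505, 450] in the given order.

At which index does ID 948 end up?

15

Insert 251: h=13, slot 13 empty -> index 13.
Insert 835: h=2, slot 2 empty -> index 2.
Insert 618: h=6, slot 6 empty -> index 6.
Insert 227: h=6, slot 6 occupied -> index 7.
Insert 863: h=13, slot 13 occupied -> index 14.
Insert 948: h=13, slots 13,14 occupied -> index 15.
Insert 406: h=15, slot 15 occupied -> index 16.
Insert 287: h=15, slots 15,16 occupied -> index 0.
Insert 700: h=3, slot 3 empty -> index 3.
Insert 505: h=12, slot 12 empty -> index 12.
Insert 450: h=8, slot 8 empty -> index 8.
Table: [287, ., 835, 700, ., ., 618, 227, 450, ., ., ., 505, 251, 863, 948, 406]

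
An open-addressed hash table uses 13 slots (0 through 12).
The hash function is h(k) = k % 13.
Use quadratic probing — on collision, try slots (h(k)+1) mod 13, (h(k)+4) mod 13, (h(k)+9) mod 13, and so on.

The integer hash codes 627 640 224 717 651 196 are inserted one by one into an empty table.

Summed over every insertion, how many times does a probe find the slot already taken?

5

627 hashes to 3; slot 3 is free -> place at 3.
640 hashes to 3; 3 taken -> place at 4.
224 hashes to 3; 3,4 taken -> place at 7.
717 hashes to 2; slot 2 is free -> place at 2.
651 hashes to 1; slot 1 is free -> place at 1.
196 hashes to 1; 1,2 taken -> place at 5.
Table: [-, 651, 717, 627, 640, 196, -, 224, -, -, -, -, -]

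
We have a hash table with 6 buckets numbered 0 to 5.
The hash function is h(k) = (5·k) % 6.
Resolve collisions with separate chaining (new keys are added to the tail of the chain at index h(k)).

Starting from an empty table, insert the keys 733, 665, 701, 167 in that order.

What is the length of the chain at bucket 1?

3

Insert 733: h=5, bucket 5 empty → new chain.
Insert 665: h=1, bucket 1 empty → new chain.
Insert 701: h=1, bucket 1 nonempty → append to chain.
Insert 167: h=1, bucket 1 nonempty → append to chain.
Final buckets:
0: _
1: 665 -> 701 -> 167
2: _
3: _
4: _
5: 733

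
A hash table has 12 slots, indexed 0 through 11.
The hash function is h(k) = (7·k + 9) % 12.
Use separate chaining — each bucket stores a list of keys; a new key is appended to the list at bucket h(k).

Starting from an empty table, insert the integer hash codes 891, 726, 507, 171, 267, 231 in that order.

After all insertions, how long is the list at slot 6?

Insert 891: h=6, bucket 6 empty → new chain.
Insert 726: h=3, bucket 3 empty → new chain.
Insert 507: h=6, bucket 6 nonempty → append to chain.
Insert 171: h=6, bucket 6 nonempty → append to chain.
Insert 267: h=6, bucket 6 nonempty → append to chain.
Insert 231: h=6, bucket 6 nonempty → append to chain.
Final buckets:
0: -
1: -
2: -
3: 726
4: -
5: -
6: 891 -> 507 -> 171 -> 267 -> 231
7: -
8: -
9: -
10: -
11: -

5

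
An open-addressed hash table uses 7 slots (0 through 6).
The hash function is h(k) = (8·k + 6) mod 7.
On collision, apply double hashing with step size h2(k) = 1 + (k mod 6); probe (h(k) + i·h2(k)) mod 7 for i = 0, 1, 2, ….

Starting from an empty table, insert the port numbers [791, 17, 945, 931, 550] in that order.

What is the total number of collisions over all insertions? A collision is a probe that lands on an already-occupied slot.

791: h=6 -> slot 6
17: h=2 -> slot 2
945: h=6, h2=4, probe 6,3 -> slot 3
931: h=6, h2=2, probe 6,1 -> slot 1
550: h=3, h2=5, probe 3,1,6,4 -> slot 4
Table: [∅, 931, 17, 945, 550, ∅, 791]

5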